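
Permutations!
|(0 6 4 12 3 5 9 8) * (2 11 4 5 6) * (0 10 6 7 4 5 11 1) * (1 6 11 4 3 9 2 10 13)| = |(0 10 11 5 2 6 4 12 9 8 13 1)(3 7)| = 12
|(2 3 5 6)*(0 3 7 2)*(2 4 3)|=7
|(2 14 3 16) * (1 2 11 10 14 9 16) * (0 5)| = 8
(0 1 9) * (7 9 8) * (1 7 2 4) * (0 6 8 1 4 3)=[7, 1, 3, 0, 4, 5, 8, 9, 2, 6]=(0 7 9 6 8 2 3)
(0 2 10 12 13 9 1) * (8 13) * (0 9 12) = (0 2 10)(1 9)(8 13 12) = [2, 9, 10, 3, 4, 5, 6, 7, 13, 1, 0, 11, 8, 12]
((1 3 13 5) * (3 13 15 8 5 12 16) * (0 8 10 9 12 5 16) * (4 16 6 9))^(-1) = (0 12 9 6 8)(1 5 13)(3 16 4 10 15)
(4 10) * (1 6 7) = (1 6 7)(4 10) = [0, 6, 2, 3, 10, 5, 7, 1, 8, 9, 4]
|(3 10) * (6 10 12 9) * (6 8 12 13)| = 12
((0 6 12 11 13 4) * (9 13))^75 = (0 13 11 6 4 9 12)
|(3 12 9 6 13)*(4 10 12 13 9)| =|(3 13)(4 10 12)(6 9)| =6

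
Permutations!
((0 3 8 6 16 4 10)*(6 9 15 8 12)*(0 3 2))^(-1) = ((0 2)(3 12 6 16 4 10)(8 9 15))^(-1) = (0 2)(3 10 4 16 6 12)(8 15 9)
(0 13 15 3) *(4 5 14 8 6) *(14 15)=(0 13 14 8 6 4 5 15 3)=[13, 1, 2, 0, 5, 15, 4, 7, 6, 9, 10, 11, 12, 14, 8, 3]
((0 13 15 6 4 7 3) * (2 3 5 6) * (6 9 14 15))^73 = ((0 13 6 4 7 5 9 14 15 2 3))^73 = (0 14 4 3 9 6 2 5 13 15 7)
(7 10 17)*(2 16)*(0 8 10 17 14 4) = [8, 1, 16, 3, 0, 5, 6, 17, 10, 9, 14, 11, 12, 13, 4, 15, 2, 7] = (0 8 10 14 4)(2 16)(7 17)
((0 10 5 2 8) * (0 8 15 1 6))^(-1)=((0 10 5 2 15 1 6))^(-1)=(0 6 1 15 2 5 10)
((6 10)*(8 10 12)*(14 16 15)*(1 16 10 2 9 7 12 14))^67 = (1 16 15)(2 7 8 9 12)(6 14 10)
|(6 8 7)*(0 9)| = 6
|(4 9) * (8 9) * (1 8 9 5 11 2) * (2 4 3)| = |(1 8 5 11 4 9 3 2)| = 8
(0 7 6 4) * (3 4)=(0 7 6 3 4)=[7, 1, 2, 4, 0, 5, 3, 6]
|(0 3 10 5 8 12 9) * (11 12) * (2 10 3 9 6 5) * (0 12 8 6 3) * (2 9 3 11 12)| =6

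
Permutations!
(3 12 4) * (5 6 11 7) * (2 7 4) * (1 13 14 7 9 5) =(1 13 14 7)(2 9 5 6 11 4 3 12) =[0, 13, 9, 12, 3, 6, 11, 1, 8, 5, 10, 4, 2, 14, 7]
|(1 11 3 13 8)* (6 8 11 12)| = 12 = |(1 12 6 8)(3 13 11)|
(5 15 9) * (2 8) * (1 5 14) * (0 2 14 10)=(0 2 8 14 1 5 15 9 10)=[2, 5, 8, 3, 4, 15, 6, 7, 14, 10, 0, 11, 12, 13, 1, 9]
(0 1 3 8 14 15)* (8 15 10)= (0 1 3 15)(8 14 10)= [1, 3, 2, 15, 4, 5, 6, 7, 14, 9, 8, 11, 12, 13, 10, 0]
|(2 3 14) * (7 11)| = 6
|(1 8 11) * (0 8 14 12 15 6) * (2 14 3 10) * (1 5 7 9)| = 14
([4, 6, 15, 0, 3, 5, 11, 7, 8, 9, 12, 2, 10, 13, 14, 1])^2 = (0 3 4)(1 11 15 6 2)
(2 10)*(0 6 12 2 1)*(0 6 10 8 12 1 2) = (0 10 2 8 12)(1 6) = [10, 6, 8, 3, 4, 5, 1, 7, 12, 9, 2, 11, 0]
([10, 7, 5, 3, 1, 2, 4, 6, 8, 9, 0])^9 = (0 10)(1 7 6 4)(2 5)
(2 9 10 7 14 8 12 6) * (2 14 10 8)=(2 9 8 12 6 14)(7 10)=[0, 1, 9, 3, 4, 5, 14, 10, 12, 8, 7, 11, 6, 13, 2]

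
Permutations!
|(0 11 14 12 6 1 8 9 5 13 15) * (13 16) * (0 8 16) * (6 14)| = |(0 11 6 1 16 13 15 8 9 5)(12 14)| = 10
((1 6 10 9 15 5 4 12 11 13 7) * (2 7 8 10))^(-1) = (1 7 2 6)(4 5 15 9 10 8 13 11 12)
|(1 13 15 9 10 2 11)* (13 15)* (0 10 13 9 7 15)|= 10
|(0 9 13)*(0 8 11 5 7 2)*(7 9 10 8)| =9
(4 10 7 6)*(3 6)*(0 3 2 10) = (0 3 6 4)(2 10 7) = [3, 1, 10, 6, 0, 5, 4, 2, 8, 9, 7]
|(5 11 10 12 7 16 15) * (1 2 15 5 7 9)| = |(1 2 15 7 16 5 11 10 12 9)| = 10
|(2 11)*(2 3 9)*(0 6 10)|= 12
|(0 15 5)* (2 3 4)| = 3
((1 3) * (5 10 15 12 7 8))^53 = (1 3)(5 8 7 12 15 10)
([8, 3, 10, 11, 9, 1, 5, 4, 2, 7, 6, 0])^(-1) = (0 11 3 1 5 6 10 2 8)(4 7 9)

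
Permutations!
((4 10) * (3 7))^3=(3 7)(4 10)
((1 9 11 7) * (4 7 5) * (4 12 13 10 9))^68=(1 7 4)(5 13 9)(10 11 12)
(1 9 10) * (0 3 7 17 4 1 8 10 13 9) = (0 3 7 17 4 1)(8 10)(9 13) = [3, 0, 2, 7, 1, 5, 6, 17, 10, 13, 8, 11, 12, 9, 14, 15, 16, 4]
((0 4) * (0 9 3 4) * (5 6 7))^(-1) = ((3 4 9)(5 6 7))^(-1) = (3 9 4)(5 7 6)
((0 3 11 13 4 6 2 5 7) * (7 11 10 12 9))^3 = (0 12)(2 13)(3 9)(4 5)(6 11)(7 10)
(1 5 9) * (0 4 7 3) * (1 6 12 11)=(0 4 7 3)(1 5 9 6 12 11)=[4, 5, 2, 0, 7, 9, 12, 3, 8, 6, 10, 1, 11]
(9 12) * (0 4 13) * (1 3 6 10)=(0 4 13)(1 3 6 10)(9 12)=[4, 3, 2, 6, 13, 5, 10, 7, 8, 12, 1, 11, 9, 0]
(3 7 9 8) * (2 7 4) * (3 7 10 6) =(2 10 6 3 4)(7 9 8) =[0, 1, 10, 4, 2, 5, 3, 9, 7, 8, 6]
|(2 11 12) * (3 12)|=4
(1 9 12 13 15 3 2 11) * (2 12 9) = (1 2 11)(3 12 13 15) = [0, 2, 11, 12, 4, 5, 6, 7, 8, 9, 10, 1, 13, 15, 14, 3]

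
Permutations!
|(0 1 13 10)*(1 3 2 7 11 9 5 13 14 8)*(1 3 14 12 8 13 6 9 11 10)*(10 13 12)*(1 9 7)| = |(0 14 12 8 3 2 1 10)(5 6 7 13 9)| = 40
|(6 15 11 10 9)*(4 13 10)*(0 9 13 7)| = 14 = |(0 9 6 15 11 4 7)(10 13)|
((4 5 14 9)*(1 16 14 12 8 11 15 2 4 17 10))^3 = ((1 16 14 9 17 10)(2 4 5 12 8 11 15))^3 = (1 9)(2 12 15 5 11 4 8)(10 14)(16 17)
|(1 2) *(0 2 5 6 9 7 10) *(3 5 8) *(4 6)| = 11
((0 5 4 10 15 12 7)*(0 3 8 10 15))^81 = ((0 5 4 15 12 7 3 8 10))^81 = (15)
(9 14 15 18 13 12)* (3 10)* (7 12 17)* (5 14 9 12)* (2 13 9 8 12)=(2 13 17 7 5 14 15 18 9 8 12)(3 10)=[0, 1, 13, 10, 4, 14, 6, 5, 12, 8, 3, 11, 2, 17, 15, 18, 16, 7, 9]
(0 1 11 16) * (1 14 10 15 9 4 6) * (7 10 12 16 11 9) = (0 14 12 16)(1 9 4 6)(7 10 15) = [14, 9, 2, 3, 6, 5, 1, 10, 8, 4, 15, 11, 16, 13, 12, 7, 0]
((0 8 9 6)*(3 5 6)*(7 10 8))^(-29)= ((0 7 10 8 9 3 5 6))^(-29)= (0 8 5 7 9 6 10 3)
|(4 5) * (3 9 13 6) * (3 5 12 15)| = 8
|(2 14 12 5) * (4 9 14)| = |(2 4 9 14 12 5)| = 6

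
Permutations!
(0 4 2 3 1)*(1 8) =(0 4 2 3 8 1) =[4, 0, 3, 8, 2, 5, 6, 7, 1]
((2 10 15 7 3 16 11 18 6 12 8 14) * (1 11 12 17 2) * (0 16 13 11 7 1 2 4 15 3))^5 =(0 2 18 1 8 13 4 16 10 6 7 14 11 15 12 3 17)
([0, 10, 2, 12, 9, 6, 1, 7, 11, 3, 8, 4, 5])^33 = [0, 11, 2, 6, 12, 10, 8, 7, 9, 5, 4, 3, 1]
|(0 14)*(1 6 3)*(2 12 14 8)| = 15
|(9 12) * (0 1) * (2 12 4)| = 4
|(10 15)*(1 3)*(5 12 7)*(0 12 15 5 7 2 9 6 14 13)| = |(0 12 2 9 6 14 13)(1 3)(5 15 10)| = 42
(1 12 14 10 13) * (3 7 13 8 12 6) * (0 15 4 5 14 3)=(0 15 4 5 14 10 8 12 3 7 13 1 6)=[15, 6, 2, 7, 5, 14, 0, 13, 12, 9, 8, 11, 3, 1, 10, 4]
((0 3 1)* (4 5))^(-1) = ((0 3 1)(4 5))^(-1) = (0 1 3)(4 5)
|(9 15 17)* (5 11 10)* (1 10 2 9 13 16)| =|(1 10 5 11 2 9 15 17 13 16)| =10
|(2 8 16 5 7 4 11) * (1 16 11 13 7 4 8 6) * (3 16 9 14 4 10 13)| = |(1 9 14 4 3 16 5 10 13 7 8 11 2 6)| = 14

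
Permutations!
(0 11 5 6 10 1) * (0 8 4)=(0 11 5 6 10 1 8 4)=[11, 8, 2, 3, 0, 6, 10, 7, 4, 9, 1, 5]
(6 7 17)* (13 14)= (6 7 17)(13 14)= [0, 1, 2, 3, 4, 5, 7, 17, 8, 9, 10, 11, 12, 14, 13, 15, 16, 6]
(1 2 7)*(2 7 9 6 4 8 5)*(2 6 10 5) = (1 7)(2 9 10 5 6 4 8) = [0, 7, 9, 3, 8, 6, 4, 1, 2, 10, 5]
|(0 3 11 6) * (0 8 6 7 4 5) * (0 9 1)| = 8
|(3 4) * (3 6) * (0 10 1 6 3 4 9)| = 7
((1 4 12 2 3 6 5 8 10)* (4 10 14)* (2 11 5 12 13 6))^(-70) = (4 6 11 8)(5 14 13 12)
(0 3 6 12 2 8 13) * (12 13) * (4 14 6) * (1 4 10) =(0 3 10 1 4 14 6 13)(2 8 12) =[3, 4, 8, 10, 14, 5, 13, 7, 12, 9, 1, 11, 2, 0, 6]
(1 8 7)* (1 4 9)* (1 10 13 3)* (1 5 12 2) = (1 8 7 4 9 10 13 3 5 12 2) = [0, 8, 1, 5, 9, 12, 6, 4, 7, 10, 13, 11, 2, 3]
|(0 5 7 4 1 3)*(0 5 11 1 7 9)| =|(0 11 1 3 5 9)(4 7)| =6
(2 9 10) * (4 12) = [0, 1, 9, 3, 12, 5, 6, 7, 8, 10, 2, 11, 4] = (2 9 10)(4 12)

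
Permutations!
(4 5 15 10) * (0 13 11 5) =(0 13 11 5 15 10 4) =[13, 1, 2, 3, 0, 15, 6, 7, 8, 9, 4, 5, 12, 11, 14, 10]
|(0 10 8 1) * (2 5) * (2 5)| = 4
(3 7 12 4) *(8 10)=(3 7 12 4)(8 10)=[0, 1, 2, 7, 3, 5, 6, 12, 10, 9, 8, 11, 4]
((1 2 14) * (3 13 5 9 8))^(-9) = ((1 2 14)(3 13 5 9 8))^(-9) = (14)(3 13 5 9 8)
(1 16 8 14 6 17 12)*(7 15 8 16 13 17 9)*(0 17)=(0 17 12 1 13)(6 9 7 15 8 14)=[17, 13, 2, 3, 4, 5, 9, 15, 14, 7, 10, 11, 1, 0, 6, 8, 16, 12]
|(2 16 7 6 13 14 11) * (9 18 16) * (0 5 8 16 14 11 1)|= 13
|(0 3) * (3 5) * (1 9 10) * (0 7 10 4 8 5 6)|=8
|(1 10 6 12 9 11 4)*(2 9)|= 8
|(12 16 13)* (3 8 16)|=5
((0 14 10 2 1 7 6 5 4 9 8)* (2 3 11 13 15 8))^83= ((0 14 10 3 11 13 15 8)(1 7 6 5 4 9 2))^83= (0 3 15 14 11 8 10 13)(1 2 9 4 5 6 7)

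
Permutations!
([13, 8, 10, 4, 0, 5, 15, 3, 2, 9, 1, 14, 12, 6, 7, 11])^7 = (0 3 14 15 13 4 7 11 6)(1 10 2 8)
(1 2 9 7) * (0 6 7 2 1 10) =(0 6 7 10)(2 9) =[6, 1, 9, 3, 4, 5, 7, 10, 8, 2, 0]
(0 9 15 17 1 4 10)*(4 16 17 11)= (0 9 15 11 4 10)(1 16 17)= [9, 16, 2, 3, 10, 5, 6, 7, 8, 15, 0, 4, 12, 13, 14, 11, 17, 1]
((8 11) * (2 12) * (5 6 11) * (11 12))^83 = (2 12 6 5 8 11)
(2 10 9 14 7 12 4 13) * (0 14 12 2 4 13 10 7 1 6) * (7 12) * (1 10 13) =(0 14 10 9 7 2 12 1 6)(4 13) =[14, 6, 12, 3, 13, 5, 0, 2, 8, 7, 9, 11, 1, 4, 10]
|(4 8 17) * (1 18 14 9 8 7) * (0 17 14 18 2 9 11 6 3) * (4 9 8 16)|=|(18)(0 17 9 16 4 7 1 2 8 14 11 6 3)|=13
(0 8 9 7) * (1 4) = (0 8 9 7)(1 4) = [8, 4, 2, 3, 1, 5, 6, 0, 9, 7]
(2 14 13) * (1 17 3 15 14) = (1 17 3 15 14 13 2) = [0, 17, 1, 15, 4, 5, 6, 7, 8, 9, 10, 11, 12, 2, 13, 14, 16, 3]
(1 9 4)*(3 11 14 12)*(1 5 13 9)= (3 11 14 12)(4 5 13 9)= [0, 1, 2, 11, 5, 13, 6, 7, 8, 4, 10, 14, 3, 9, 12]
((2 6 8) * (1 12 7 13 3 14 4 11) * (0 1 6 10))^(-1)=((0 1 12 7 13 3 14 4 11 6 8 2 10))^(-1)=(0 10 2 8 6 11 4 14 3 13 7 12 1)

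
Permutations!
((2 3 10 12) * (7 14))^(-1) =(2 12 10 3)(7 14)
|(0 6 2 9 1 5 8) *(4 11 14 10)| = |(0 6 2 9 1 5 8)(4 11 14 10)| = 28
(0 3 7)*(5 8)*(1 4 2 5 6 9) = (0 3 7)(1 4 2 5 8 6 9) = [3, 4, 5, 7, 2, 8, 9, 0, 6, 1]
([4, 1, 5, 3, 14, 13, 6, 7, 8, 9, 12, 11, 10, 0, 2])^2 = (0 14 5)(2 13 4)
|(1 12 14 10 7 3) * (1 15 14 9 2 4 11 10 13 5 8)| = |(1 12 9 2 4 11 10 7 3 15 14 13 5 8)| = 14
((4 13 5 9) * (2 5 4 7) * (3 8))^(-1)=((2 5 9 7)(3 8)(4 13))^(-1)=(2 7 9 5)(3 8)(4 13)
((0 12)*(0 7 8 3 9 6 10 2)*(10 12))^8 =(0 2 10)(3 6 7)(8 9 12)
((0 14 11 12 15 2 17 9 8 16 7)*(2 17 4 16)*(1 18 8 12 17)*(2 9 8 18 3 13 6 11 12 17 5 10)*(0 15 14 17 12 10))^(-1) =((18)(0 17 8 9 12 14 10 2 4 16 7 15 1 3 13 6 11 5))^(-1) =(18)(0 5 11 6 13 3 1 15 7 16 4 2 10 14 12 9 8 17)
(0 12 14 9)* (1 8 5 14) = (0 12 1 8 5 14 9) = [12, 8, 2, 3, 4, 14, 6, 7, 5, 0, 10, 11, 1, 13, 9]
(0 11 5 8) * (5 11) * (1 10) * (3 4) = (11)(0 5 8)(1 10)(3 4) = [5, 10, 2, 4, 3, 8, 6, 7, 0, 9, 1, 11]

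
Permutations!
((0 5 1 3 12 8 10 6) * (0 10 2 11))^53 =(0 8 1 11 12 5 2 3)(6 10)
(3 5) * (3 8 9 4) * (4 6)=(3 5 8 9 6 4)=[0, 1, 2, 5, 3, 8, 4, 7, 9, 6]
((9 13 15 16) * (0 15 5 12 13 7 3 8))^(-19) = (0 16 7 8 15 9 3)(5 13 12)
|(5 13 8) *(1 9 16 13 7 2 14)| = |(1 9 16 13 8 5 7 2 14)| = 9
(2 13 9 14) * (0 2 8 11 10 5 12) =(0 2 13 9 14 8 11 10 5 12) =[2, 1, 13, 3, 4, 12, 6, 7, 11, 14, 5, 10, 0, 9, 8]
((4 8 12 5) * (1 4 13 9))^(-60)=(1 12 9 8 13 4 5)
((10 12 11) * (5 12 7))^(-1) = (5 7 10 11 12)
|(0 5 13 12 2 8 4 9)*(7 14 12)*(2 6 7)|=28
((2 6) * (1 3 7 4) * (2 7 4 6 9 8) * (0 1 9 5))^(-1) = ((0 1 3 4 9 8 2 5)(6 7))^(-1) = (0 5 2 8 9 4 3 1)(6 7)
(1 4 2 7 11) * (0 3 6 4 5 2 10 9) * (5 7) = (0 3 6 4 10 9)(1 7 11)(2 5) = [3, 7, 5, 6, 10, 2, 4, 11, 8, 0, 9, 1]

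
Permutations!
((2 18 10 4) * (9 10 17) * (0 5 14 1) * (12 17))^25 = (0 5 14 1)(2 9 18 10 12 4 17)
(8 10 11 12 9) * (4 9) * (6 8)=(4 9 6 8 10 11 12)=[0, 1, 2, 3, 9, 5, 8, 7, 10, 6, 11, 12, 4]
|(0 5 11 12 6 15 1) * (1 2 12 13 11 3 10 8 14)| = 28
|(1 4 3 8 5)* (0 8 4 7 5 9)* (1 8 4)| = 8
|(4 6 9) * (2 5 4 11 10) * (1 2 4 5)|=10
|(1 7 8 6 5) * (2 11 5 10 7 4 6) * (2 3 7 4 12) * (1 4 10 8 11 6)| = |(1 12 2 6 8 3 7 11 5 4)| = 10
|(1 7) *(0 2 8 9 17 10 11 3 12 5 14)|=|(0 2 8 9 17 10 11 3 12 5 14)(1 7)|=22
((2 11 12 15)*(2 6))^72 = (2 12 6 11 15)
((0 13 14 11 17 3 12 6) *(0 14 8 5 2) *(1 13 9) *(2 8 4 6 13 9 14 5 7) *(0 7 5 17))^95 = (0 11 14)(1 9)(2 7)(3 17 6 4 13 12)(5 8)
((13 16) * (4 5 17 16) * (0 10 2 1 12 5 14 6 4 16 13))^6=(0 17 1)(2 16 5)(10 13 12)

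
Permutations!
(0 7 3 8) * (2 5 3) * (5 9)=[7, 1, 9, 8, 4, 3, 6, 2, 0, 5]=(0 7 2 9 5 3 8)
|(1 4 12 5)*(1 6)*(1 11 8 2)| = |(1 4 12 5 6 11 8 2)| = 8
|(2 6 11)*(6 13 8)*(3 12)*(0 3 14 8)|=|(0 3 12 14 8 6 11 2 13)|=9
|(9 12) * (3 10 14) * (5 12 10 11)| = 7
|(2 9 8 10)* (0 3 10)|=6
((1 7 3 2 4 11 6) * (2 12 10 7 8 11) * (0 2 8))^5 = ((0 2 4 8 11 6 1)(3 12 10 7))^5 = (0 6 8 2 1 11 4)(3 12 10 7)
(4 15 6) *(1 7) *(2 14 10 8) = [0, 7, 14, 3, 15, 5, 4, 1, 2, 9, 8, 11, 12, 13, 10, 6] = (1 7)(2 14 10 8)(4 15 6)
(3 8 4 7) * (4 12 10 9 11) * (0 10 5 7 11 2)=(0 10 9 2)(3 8 12 5 7)(4 11)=[10, 1, 0, 8, 11, 7, 6, 3, 12, 2, 9, 4, 5]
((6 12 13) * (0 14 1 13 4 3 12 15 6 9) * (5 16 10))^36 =((0 14 1 13 9)(3 12 4)(5 16 10)(6 15))^36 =(16)(0 14 1 13 9)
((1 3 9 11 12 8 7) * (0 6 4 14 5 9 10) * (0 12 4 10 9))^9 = ((0 6 10 12 8 7 1 3 9 11 4 14 5))^9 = (0 11 7 6 4 1 10 14 3 12 5 9 8)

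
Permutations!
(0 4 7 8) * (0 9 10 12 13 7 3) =(0 4 3)(7 8 9 10 12 13) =[4, 1, 2, 0, 3, 5, 6, 8, 9, 10, 12, 11, 13, 7]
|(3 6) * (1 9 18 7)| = |(1 9 18 7)(3 6)| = 4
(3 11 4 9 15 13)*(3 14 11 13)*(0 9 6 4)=[9, 1, 2, 13, 6, 5, 4, 7, 8, 15, 10, 0, 12, 14, 11, 3]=(0 9 15 3 13 14 11)(4 6)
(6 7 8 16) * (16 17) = (6 7 8 17 16) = [0, 1, 2, 3, 4, 5, 7, 8, 17, 9, 10, 11, 12, 13, 14, 15, 6, 16]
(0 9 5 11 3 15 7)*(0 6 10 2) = (0 9 5 11 3 15 7 6 10 2) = [9, 1, 0, 15, 4, 11, 10, 6, 8, 5, 2, 3, 12, 13, 14, 7]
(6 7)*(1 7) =[0, 7, 2, 3, 4, 5, 1, 6] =(1 7 6)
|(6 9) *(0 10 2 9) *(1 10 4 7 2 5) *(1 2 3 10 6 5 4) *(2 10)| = |(0 1 6)(2 9 5 10 4 7 3)| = 21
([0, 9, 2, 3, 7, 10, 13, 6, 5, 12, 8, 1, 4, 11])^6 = [0, 13, 2, 3, 9, 5, 4, 12, 8, 11, 10, 6, 1, 7]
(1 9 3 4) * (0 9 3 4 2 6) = (0 9 4 1 3 2 6) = [9, 3, 6, 2, 1, 5, 0, 7, 8, 4]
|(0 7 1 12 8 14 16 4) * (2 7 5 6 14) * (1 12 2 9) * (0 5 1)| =35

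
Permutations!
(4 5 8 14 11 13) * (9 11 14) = [0, 1, 2, 3, 5, 8, 6, 7, 9, 11, 10, 13, 12, 4, 14] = (14)(4 5 8 9 11 13)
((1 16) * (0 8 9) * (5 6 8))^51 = ((0 5 6 8 9)(1 16))^51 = (0 5 6 8 9)(1 16)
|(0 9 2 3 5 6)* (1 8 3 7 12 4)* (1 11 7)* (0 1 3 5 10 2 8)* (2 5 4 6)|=|(0 9 8 4 11 7 12 6 1)(2 3 10 5)|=36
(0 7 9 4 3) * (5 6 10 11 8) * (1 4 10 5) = (0 7 9 10 11 8 1 4 3)(5 6) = [7, 4, 2, 0, 3, 6, 5, 9, 1, 10, 11, 8]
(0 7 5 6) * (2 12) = (0 7 5 6)(2 12) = [7, 1, 12, 3, 4, 6, 0, 5, 8, 9, 10, 11, 2]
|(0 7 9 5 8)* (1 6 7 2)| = |(0 2 1 6 7 9 5 8)| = 8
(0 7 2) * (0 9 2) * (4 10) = [7, 1, 9, 3, 10, 5, 6, 0, 8, 2, 4] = (0 7)(2 9)(4 10)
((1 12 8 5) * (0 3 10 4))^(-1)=((0 3 10 4)(1 12 8 5))^(-1)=(0 4 10 3)(1 5 8 12)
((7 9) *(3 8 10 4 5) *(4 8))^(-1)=((3 4 5)(7 9)(8 10))^(-1)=(3 5 4)(7 9)(8 10)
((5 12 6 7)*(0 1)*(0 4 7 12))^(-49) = ((0 1 4 7 5)(6 12))^(-49) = (0 1 4 7 5)(6 12)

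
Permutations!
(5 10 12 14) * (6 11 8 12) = (5 10 6 11 8 12 14) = [0, 1, 2, 3, 4, 10, 11, 7, 12, 9, 6, 8, 14, 13, 5]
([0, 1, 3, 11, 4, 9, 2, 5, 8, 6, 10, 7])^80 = (2 7 6 11 9 3 5)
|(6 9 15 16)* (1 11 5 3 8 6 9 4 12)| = 24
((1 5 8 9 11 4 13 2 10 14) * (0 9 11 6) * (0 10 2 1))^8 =(0 10 9 14 6)(1 8 4)(5 11 13)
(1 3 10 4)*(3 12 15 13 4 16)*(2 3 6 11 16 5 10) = (1 12 15 13 4)(2 3)(5 10)(6 11 16) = [0, 12, 3, 2, 1, 10, 11, 7, 8, 9, 5, 16, 15, 4, 14, 13, 6]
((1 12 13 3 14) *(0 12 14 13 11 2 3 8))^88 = (14)(0 3 12 13 11 8 2)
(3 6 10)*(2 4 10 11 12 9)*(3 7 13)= (2 4 10 7 13 3 6 11 12 9)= [0, 1, 4, 6, 10, 5, 11, 13, 8, 2, 7, 12, 9, 3]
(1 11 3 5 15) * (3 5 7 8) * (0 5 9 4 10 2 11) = (0 5 15 1)(2 11 9 4 10)(3 7 8) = [5, 0, 11, 7, 10, 15, 6, 8, 3, 4, 2, 9, 12, 13, 14, 1]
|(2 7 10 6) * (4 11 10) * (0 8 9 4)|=9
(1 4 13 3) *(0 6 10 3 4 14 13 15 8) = (0 6 10 3 1 14 13 4 15 8) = [6, 14, 2, 1, 15, 5, 10, 7, 0, 9, 3, 11, 12, 4, 13, 8]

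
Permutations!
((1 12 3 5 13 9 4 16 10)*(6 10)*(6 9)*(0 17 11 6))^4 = ((0 17 11 6 10 1 12 3 5 13)(4 16 9))^4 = (0 10 5 11 12)(1 13 6 3 17)(4 16 9)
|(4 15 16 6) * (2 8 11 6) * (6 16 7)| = 4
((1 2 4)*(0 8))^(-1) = (0 8)(1 4 2) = ((0 8)(1 2 4))^(-1)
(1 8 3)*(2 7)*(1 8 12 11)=[0, 12, 7, 8, 4, 5, 6, 2, 3, 9, 10, 1, 11]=(1 12 11)(2 7)(3 8)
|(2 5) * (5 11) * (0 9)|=|(0 9)(2 11 5)|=6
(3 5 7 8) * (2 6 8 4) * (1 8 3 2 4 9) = [0, 8, 6, 5, 4, 7, 3, 9, 2, 1] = (1 8 2 6 3 5 7 9)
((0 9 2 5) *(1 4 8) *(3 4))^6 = ((0 9 2 5)(1 3 4 8))^6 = (0 2)(1 4)(3 8)(5 9)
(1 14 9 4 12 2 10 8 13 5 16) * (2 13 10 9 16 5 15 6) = [0, 14, 9, 3, 12, 5, 2, 7, 10, 4, 8, 11, 13, 15, 16, 6, 1] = (1 14 16)(2 9 4 12 13 15 6)(8 10)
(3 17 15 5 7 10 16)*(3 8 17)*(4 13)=(4 13)(5 7 10 16 8 17 15)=[0, 1, 2, 3, 13, 7, 6, 10, 17, 9, 16, 11, 12, 4, 14, 5, 8, 15]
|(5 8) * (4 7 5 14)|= 5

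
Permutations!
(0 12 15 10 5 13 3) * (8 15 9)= [12, 1, 2, 0, 4, 13, 6, 7, 15, 8, 5, 11, 9, 3, 14, 10]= (0 12 9 8 15 10 5 13 3)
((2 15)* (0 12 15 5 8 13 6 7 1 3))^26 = (0 5 7 12 8 1 15 13 3 2 6) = ((0 12 15 2 5 8 13 6 7 1 3))^26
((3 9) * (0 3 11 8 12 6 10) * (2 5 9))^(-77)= ((0 3 2 5 9 11 8 12 6 10))^(-77)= (0 5 8 10 2 11 6 3 9 12)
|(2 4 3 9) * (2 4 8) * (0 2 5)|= 12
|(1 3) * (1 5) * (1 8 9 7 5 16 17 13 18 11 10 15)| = 36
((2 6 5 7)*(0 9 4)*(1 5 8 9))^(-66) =((0 1 5 7 2 6 8 9 4))^(-66) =(0 8 7)(1 9 2)(4 6 5)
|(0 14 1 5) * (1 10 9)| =|(0 14 10 9 1 5)| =6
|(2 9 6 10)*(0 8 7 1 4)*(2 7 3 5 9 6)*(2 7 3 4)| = |(0 8 4)(1 2 6 10 3 5 9 7)| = 24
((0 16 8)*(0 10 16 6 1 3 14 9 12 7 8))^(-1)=((0 6 1 3 14 9 12 7 8 10 16))^(-1)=(0 16 10 8 7 12 9 14 3 1 6)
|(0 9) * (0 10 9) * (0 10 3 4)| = 5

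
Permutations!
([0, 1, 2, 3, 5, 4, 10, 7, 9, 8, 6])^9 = (4 5)(6 10)(8 9)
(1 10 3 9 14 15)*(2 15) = (1 10 3 9 14 2 15) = [0, 10, 15, 9, 4, 5, 6, 7, 8, 14, 3, 11, 12, 13, 2, 1]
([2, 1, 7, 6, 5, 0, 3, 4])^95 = [0, 1, 2, 6, 4, 5, 3, 7]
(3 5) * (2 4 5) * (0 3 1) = (0 3 2 4 5 1) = [3, 0, 4, 2, 5, 1]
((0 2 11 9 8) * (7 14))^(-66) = (14)(0 8 9 11 2)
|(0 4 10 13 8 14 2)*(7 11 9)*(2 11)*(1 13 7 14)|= 15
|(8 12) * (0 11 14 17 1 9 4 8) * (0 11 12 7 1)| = |(0 12 11 14 17)(1 9 4 8 7)| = 5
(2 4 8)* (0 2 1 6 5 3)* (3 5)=(0 2 4 8 1 6 3)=[2, 6, 4, 0, 8, 5, 3, 7, 1]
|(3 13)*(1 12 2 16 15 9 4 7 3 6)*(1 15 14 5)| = |(1 12 2 16 14 5)(3 13 6 15 9 4 7)| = 42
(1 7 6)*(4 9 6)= (1 7 4 9 6)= [0, 7, 2, 3, 9, 5, 1, 4, 8, 6]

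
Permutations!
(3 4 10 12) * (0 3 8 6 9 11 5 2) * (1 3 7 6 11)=(0 7 6 9 1 3 4 10 12 8 11 5 2)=[7, 3, 0, 4, 10, 2, 9, 6, 11, 1, 12, 5, 8]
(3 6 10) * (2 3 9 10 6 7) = (2 3 7)(9 10) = [0, 1, 3, 7, 4, 5, 6, 2, 8, 10, 9]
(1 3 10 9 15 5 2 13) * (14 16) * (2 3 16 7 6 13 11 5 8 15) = (1 16 14 7 6 13)(2 11 5 3 10 9)(8 15) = [0, 16, 11, 10, 4, 3, 13, 6, 15, 2, 9, 5, 12, 1, 7, 8, 14]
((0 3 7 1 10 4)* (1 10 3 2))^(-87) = ((0 2 1 3 7 10 4))^(-87) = (0 7 2 10 1 4 3)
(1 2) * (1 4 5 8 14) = (1 2 4 5 8 14) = [0, 2, 4, 3, 5, 8, 6, 7, 14, 9, 10, 11, 12, 13, 1]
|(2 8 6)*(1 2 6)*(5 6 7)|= |(1 2 8)(5 6 7)|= 3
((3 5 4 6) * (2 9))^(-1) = ((2 9)(3 5 4 6))^(-1) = (2 9)(3 6 4 5)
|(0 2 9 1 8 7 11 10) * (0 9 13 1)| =|(0 2 13 1 8 7 11 10 9)| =9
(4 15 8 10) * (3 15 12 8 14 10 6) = (3 15 14 10 4 12 8 6) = [0, 1, 2, 15, 12, 5, 3, 7, 6, 9, 4, 11, 8, 13, 10, 14]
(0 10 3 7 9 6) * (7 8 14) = (0 10 3 8 14 7 9 6) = [10, 1, 2, 8, 4, 5, 0, 9, 14, 6, 3, 11, 12, 13, 7]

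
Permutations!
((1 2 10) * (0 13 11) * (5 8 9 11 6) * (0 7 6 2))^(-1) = (0 1 10 2 13)(5 6 7 11 9 8) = ((0 13 2 10 1)(5 8 9 11 7 6))^(-1)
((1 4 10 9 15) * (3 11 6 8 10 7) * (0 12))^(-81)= ((0 12)(1 4 7 3 11 6 8 10 9 15))^(-81)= (0 12)(1 15 9 10 8 6 11 3 7 4)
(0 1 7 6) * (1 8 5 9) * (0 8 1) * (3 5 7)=(0 1 3 5 9)(6 8 7)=[1, 3, 2, 5, 4, 9, 8, 6, 7, 0]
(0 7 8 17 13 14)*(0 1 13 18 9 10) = (0 7 8 17 18 9 10)(1 13 14) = [7, 13, 2, 3, 4, 5, 6, 8, 17, 10, 0, 11, 12, 14, 1, 15, 16, 18, 9]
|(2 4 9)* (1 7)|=6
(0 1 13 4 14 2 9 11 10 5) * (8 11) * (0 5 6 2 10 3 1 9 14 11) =(0 9 8)(1 13 4 11 3)(2 14 10 6) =[9, 13, 14, 1, 11, 5, 2, 7, 0, 8, 6, 3, 12, 4, 10]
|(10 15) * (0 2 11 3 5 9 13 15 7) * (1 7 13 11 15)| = |(0 2 15 10 13 1 7)(3 5 9 11)| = 28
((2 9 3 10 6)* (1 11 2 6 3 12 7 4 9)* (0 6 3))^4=(12)(1 11 2)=((0 6 3 10)(1 11 2)(4 9 12 7))^4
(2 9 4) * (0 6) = [6, 1, 9, 3, 2, 5, 0, 7, 8, 4] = (0 6)(2 9 4)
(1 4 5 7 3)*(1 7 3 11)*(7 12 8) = (1 4 5 3 12 8 7 11) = [0, 4, 2, 12, 5, 3, 6, 11, 7, 9, 10, 1, 8]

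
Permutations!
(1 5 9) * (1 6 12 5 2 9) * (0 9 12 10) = (0 9 6 10)(1 2 12 5) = [9, 2, 12, 3, 4, 1, 10, 7, 8, 6, 0, 11, 5]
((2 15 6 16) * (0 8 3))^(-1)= ((0 8 3)(2 15 6 16))^(-1)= (0 3 8)(2 16 6 15)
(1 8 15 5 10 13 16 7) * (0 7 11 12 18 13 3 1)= [7, 8, 2, 1, 4, 10, 6, 0, 15, 9, 3, 12, 18, 16, 14, 5, 11, 17, 13]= (0 7)(1 8 15 5 10 3)(11 12 18 13 16)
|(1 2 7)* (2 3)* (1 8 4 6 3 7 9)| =8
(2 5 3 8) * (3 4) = (2 5 4 3 8) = [0, 1, 5, 8, 3, 4, 6, 7, 2]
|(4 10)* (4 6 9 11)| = 5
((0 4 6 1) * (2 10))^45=((0 4 6 1)(2 10))^45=(0 4 6 1)(2 10)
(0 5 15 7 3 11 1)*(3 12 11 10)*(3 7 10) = (0 5 15 10 7 12 11 1) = [5, 0, 2, 3, 4, 15, 6, 12, 8, 9, 7, 1, 11, 13, 14, 10]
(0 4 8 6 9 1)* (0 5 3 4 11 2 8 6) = [11, 5, 8, 4, 6, 3, 9, 7, 0, 1, 10, 2] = (0 11 2 8)(1 5 3 4 6 9)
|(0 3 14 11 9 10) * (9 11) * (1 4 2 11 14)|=|(0 3 1 4 2 11 14 9 10)|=9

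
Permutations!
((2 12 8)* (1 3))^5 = (1 3)(2 8 12)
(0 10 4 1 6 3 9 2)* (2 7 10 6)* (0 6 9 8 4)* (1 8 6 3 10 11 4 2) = (0 9 7 11 4 8 2 3 6 10) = [9, 1, 3, 6, 8, 5, 10, 11, 2, 7, 0, 4]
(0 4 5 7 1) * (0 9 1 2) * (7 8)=(0 4 5 8 7 2)(1 9)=[4, 9, 0, 3, 5, 8, 6, 2, 7, 1]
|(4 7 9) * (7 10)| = 4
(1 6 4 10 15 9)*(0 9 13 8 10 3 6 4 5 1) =[9, 4, 2, 6, 3, 1, 5, 7, 10, 0, 15, 11, 12, 8, 14, 13] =(0 9)(1 4 3 6 5)(8 10 15 13)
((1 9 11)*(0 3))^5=(0 3)(1 11 9)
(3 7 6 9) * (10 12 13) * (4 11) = (3 7 6 9)(4 11)(10 12 13) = [0, 1, 2, 7, 11, 5, 9, 6, 8, 3, 12, 4, 13, 10]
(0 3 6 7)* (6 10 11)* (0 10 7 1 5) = (0 3 7 10 11 6 1 5) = [3, 5, 2, 7, 4, 0, 1, 10, 8, 9, 11, 6]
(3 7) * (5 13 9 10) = (3 7)(5 13 9 10) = [0, 1, 2, 7, 4, 13, 6, 3, 8, 10, 5, 11, 12, 9]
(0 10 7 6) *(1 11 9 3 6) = (0 10 7 1 11 9 3 6) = [10, 11, 2, 6, 4, 5, 0, 1, 8, 3, 7, 9]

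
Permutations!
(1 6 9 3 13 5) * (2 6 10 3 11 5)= [0, 10, 6, 13, 4, 1, 9, 7, 8, 11, 3, 5, 12, 2]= (1 10 3 13 2 6 9 11 5)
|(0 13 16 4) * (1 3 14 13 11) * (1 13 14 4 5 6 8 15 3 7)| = |(0 11 13 16 5 6 8 15 3 4)(1 7)| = 10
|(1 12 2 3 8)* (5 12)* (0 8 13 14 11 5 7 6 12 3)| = 35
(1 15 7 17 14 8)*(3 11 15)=(1 3 11 15 7 17 14 8)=[0, 3, 2, 11, 4, 5, 6, 17, 1, 9, 10, 15, 12, 13, 8, 7, 16, 14]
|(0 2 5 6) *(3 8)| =4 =|(0 2 5 6)(3 8)|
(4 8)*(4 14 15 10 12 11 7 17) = (4 8 14 15 10 12 11 7 17) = [0, 1, 2, 3, 8, 5, 6, 17, 14, 9, 12, 7, 11, 13, 15, 10, 16, 4]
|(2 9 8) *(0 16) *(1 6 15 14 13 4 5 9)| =10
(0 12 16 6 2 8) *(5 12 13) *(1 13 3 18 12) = (0 3 18 12 16 6 2 8)(1 13 5) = [3, 13, 8, 18, 4, 1, 2, 7, 0, 9, 10, 11, 16, 5, 14, 15, 6, 17, 12]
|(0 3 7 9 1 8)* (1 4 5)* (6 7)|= 9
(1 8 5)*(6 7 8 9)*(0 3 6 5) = (0 3 6 7 8)(1 9 5) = [3, 9, 2, 6, 4, 1, 7, 8, 0, 5]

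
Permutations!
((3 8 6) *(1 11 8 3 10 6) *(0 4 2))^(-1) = ((0 4 2)(1 11 8)(6 10))^(-1) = (0 2 4)(1 8 11)(6 10)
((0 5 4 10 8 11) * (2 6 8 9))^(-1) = ((0 5 4 10 9 2 6 8 11))^(-1) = (0 11 8 6 2 9 10 4 5)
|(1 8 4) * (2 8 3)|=5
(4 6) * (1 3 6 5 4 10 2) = (1 3 6 10 2)(4 5) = [0, 3, 1, 6, 5, 4, 10, 7, 8, 9, 2]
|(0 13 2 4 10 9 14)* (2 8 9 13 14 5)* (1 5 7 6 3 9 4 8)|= 28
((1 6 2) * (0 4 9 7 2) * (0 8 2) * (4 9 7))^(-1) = (0 7 4 9)(1 2 8 6)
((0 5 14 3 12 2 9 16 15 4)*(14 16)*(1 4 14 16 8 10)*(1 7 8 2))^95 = (0 3 9 4 14 2 1 15 5 12 16)(7 10 8)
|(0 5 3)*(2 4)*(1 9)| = |(0 5 3)(1 9)(2 4)| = 6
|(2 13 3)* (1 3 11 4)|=6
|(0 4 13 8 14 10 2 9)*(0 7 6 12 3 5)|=|(0 4 13 8 14 10 2 9 7 6 12 3 5)|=13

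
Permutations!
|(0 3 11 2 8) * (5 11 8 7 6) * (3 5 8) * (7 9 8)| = 6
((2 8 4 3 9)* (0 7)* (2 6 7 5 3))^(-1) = (0 7 6 9 3 5)(2 4 8)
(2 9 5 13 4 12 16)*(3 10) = (2 9 5 13 4 12 16)(3 10) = [0, 1, 9, 10, 12, 13, 6, 7, 8, 5, 3, 11, 16, 4, 14, 15, 2]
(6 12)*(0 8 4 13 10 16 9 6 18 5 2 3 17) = [8, 1, 3, 17, 13, 2, 12, 7, 4, 6, 16, 11, 18, 10, 14, 15, 9, 0, 5] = (0 8 4 13 10 16 9 6 12 18 5 2 3 17)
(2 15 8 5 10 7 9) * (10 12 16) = (2 15 8 5 12 16 10 7 9) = [0, 1, 15, 3, 4, 12, 6, 9, 5, 2, 7, 11, 16, 13, 14, 8, 10]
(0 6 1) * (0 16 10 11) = [6, 16, 2, 3, 4, 5, 1, 7, 8, 9, 11, 0, 12, 13, 14, 15, 10] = (0 6 1 16 10 11)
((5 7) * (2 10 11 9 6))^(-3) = ((2 10 11 9 6)(5 7))^(-3) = (2 11 6 10 9)(5 7)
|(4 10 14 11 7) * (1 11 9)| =7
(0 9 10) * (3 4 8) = (0 9 10)(3 4 8) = [9, 1, 2, 4, 8, 5, 6, 7, 3, 10, 0]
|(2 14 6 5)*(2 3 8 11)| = 7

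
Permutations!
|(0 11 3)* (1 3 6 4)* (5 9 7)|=6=|(0 11 6 4 1 3)(5 9 7)|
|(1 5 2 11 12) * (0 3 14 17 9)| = 5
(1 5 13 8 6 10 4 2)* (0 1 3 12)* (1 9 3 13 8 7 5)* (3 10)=[9, 1, 13, 12, 2, 8, 3, 5, 6, 10, 4, 11, 0, 7]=(0 9 10 4 2 13 7 5 8 6 3 12)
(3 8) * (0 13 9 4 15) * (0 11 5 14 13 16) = [16, 1, 2, 8, 15, 14, 6, 7, 3, 4, 10, 5, 12, 9, 13, 11, 0] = (0 16)(3 8)(4 15 11 5 14 13 9)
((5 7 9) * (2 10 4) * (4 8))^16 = (10)(5 7 9)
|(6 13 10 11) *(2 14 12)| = |(2 14 12)(6 13 10 11)| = 12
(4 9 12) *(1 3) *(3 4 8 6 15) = (1 4 9 12 8 6 15 3) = [0, 4, 2, 1, 9, 5, 15, 7, 6, 12, 10, 11, 8, 13, 14, 3]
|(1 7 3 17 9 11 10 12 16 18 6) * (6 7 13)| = |(1 13 6)(3 17 9 11 10 12 16 18 7)| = 9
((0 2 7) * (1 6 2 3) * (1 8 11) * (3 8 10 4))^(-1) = ((0 8 11 1 6 2 7)(3 10 4))^(-1) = (0 7 2 6 1 11 8)(3 4 10)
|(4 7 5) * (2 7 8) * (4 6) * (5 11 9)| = |(2 7 11 9 5 6 4 8)| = 8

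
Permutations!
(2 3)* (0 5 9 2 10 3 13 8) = (0 5 9 2 13 8)(3 10) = [5, 1, 13, 10, 4, 9, 6, 7, 0, 2, 3, 11, 12, 8]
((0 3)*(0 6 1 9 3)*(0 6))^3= ((0 6 1 9 3))^3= (0 9 6 3 1)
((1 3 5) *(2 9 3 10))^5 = ((1 10 2 9 3 5))^5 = (1 5 3 9 2 10)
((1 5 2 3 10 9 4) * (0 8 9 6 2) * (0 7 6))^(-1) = (0 10 3 2 6 7 5 1 4 9 8)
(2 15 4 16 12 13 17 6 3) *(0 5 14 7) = (0 5 14 7)(2 15 4 16 12 13 17 6 3) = [5, 1, 15, 2, 16, 14, 3, 0, 8, 9, 10, 11, 13, 17, 7, 4, 12, 6]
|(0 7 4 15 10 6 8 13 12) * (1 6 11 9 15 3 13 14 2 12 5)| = |(0 7 4 3 13 5 1 6 8 14 2 12)(9 15 10 11)| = 12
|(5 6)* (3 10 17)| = |(3 10 17)(5 6)| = 6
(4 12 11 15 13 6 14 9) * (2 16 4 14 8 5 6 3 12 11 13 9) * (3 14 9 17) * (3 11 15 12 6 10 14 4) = (2 16 3 6 8 5 10 14)(4 15 17 11 12 13) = [0, 1, 16, 6, 15, 10, 8, 7, 5, 9, 14, 12, 13, 4, 2, 17, 3, 11]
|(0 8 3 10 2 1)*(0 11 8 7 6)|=6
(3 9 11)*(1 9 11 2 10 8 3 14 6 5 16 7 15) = [0, 9, 10, 11, 4, 16, 5, 15, 3, 2, 8, 14, 12, 13, 6, 1, 7] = (1 9 2 10 8 3 11 14 6 5 16 7 15)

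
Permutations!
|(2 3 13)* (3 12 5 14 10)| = |(2 12 5 14 10 3 13)| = 7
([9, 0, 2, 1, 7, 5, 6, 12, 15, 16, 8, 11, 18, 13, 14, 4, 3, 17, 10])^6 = (0 9 16 3 1)(4 15 8 10 18 12 7)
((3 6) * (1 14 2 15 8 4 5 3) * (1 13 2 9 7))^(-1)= (1 7 9 14)(2 13 6 3 5 4 8 15)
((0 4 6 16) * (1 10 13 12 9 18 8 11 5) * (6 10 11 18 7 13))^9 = ((0 4 10 6 16)(1 11 5)(7 13 12 9)(8 18))^9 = (0 16 6 10 4)(7 13 12 9)(8 18)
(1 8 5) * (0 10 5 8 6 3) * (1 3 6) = (0 10 5 3) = [10, 1, 2, 0, 4, 3, 6, 7, 8, 9, 5]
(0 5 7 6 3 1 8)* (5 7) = (0 7 6 3 1 8) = [7, 8, 2, 1, 4, 5, 3, 6, 0]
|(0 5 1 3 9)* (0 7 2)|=7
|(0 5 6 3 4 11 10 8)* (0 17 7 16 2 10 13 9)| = 24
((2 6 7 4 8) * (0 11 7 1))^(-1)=((0 11 7 4 8 2 6 1))^(-1)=(0 1 6 2 8 4 7 11)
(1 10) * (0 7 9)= (0 7 9)(1 10)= [7, 10, 2, 3, 4, 5, 6, 9, 8, 0, 1]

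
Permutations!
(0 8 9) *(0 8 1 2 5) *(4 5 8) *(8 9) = [1, 2, 9, 3, 5, 0, 6, 7, 8, 4] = (0 1 2 9 4 5)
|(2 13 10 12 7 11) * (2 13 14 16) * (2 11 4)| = |(2 14 16 11 13 10 12 7 4)| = 9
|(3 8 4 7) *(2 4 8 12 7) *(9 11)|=6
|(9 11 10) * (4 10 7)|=5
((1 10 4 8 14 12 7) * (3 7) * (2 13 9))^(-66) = ((1 10 4 8 14 12 3 7)(2 13 9))^(-66) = (1 3 14 4)(7 12 8 10)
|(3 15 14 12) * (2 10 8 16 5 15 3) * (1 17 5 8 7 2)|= 6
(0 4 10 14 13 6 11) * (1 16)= (0 4 10 14 13 6 11)(1 16)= [4, 16, 2, 3, 10, 5, 11, 7, 8, 9, 14, 0, 12, 6, 13, 15, 1]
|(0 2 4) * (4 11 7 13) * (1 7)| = |(0 2 11 1 7 13 4)| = 7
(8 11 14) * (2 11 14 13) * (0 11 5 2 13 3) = (0 11 3)(2 5)(8 14) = [11, 1, 5, 0, 4, 2, 6, 7, 14, 9, 10, 3, 12, 13, 8]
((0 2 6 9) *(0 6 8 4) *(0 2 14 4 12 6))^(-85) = (0 2 6 14 8 9 4 12)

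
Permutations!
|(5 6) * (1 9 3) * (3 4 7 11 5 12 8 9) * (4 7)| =14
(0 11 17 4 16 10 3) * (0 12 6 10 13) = [11, 1, 2, 12, 16, 5, 10, 7, 8, 9, 3, 17, 6, 0, 14, 15, 13, 4] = (0 11 17 4 16 13)(3 12 6 10)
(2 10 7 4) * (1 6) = (1 6)(2 10 7 4) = [0, 6, 10, 3, 2, 5, 1, 4, 8, 9, 7]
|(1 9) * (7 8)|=|(1 9)(7 8)|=2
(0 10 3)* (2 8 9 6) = (0 10 3)(2 8 9 6) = [10, 1, 8, 0, 4, 5, 2, 7, 9, 6, 3]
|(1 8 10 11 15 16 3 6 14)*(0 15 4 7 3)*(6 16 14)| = |(0 15 14 1 8 10 11 4 7 3 16)| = 11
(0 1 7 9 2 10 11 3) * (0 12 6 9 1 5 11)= (0 5 11 3 12 6 9 2 10)(1 7)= [5, 7, 10, 12, 4, 11, 9, 1, 8, 2, 0, 3, 6]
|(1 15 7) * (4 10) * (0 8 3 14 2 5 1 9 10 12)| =|(0 8 3 14 2 5 1 15 7 9 10 4 12)| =13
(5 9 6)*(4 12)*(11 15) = (4 12)(5 9 6)(11 15) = [0, 1, 2, 3, 12, 9, 5, 7, 8, 6, 10, 15, 4, 13, 14, 11]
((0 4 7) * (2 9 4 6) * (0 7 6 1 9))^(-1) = (0 2 6 4 9 1)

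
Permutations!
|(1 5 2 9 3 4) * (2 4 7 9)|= |(1 5 4)(3 7 9)|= 3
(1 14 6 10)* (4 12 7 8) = [0, 14, 2, 3, 12, 5, 10, 8, 4, 9, 1, 11, 7, 13, 6] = (1 14 6 10)(4 12 7 8)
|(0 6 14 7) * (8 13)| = 4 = |(0 6 14 7)(8 13)|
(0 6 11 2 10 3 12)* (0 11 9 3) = (0 6 9 3 12 11 2 10) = [6, 1, 10, 12, 4, 5, 9, 7, 8, 3, 0, 2, 11]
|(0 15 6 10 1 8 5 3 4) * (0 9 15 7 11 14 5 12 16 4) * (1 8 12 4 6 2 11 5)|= |(0 7 5 3)(1 12 16 6 10 8 4 9 15 2 11 14)|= 12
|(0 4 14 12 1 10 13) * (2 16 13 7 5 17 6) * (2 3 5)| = 20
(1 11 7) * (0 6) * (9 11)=[6, 9, 2, 3, 4, 5, 0, 1, 8, 11, 10, 7]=(0 6)(1 9 11 7)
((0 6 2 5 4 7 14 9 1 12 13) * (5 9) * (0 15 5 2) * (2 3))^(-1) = (0 6)(1 9 2 3 14 7 4 5 15 13 12)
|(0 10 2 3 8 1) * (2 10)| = 5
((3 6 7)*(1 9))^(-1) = ((1 9)(3 6 7))^(-1) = (1 9)(3 7 6)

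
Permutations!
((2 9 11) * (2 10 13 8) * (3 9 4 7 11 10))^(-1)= ((2 4 7 11 3 9 10 13 8))^(-1)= (2 8 13 10 9 3 11 7 4)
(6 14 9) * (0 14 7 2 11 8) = (0 14 9 6 7 2 11 8) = [14, 1, 11, 3, 4, 5, 7, 2, 0, 6, 10, 8, 12, 13, 9]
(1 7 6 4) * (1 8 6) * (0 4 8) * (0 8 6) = (0 4 8)(1 7) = [4, 7, 2, 3, 8, 5, 6, 1, 0]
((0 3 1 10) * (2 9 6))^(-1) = (0 10 1 3)(2 6 9) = ((0 3 1 10)(2 9 6))^(-1)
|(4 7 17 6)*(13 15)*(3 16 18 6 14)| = |(3 16 18 6 4 7 17 14)(13 15)| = 8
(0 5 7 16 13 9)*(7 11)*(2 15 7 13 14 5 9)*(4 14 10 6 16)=(0 9)(2 15 7 4 14 5 11 13)(6 16 10)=[9, 1, 15, 3, 14, 11, 16, 4, 8, 0, 6, 13, 12, 2, 5, 7, 10]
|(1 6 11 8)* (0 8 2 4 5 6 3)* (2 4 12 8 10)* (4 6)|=|(0 10 2 12 8 1 3)(4 5)(6 11)|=14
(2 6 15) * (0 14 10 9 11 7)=(0 14 10 9 11 7)(2 6 15)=[14, 1, 6, 3, 4, 5, 15, 0, 8, 11, 9, 7, 12, 13, 10, 2]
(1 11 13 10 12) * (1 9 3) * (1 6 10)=(1 11 13)(3 6 10 12 9)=[0, 11, 2, 6, 4, 5, 10, 7, 8, 3, 12, 13, 9, 1]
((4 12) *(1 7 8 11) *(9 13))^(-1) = ((1 7 8 11)(4 12)(9 13))^(-1) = (1 11 8 7)(4 12)(9 13)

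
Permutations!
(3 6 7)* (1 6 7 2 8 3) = (1 6 2 8 3 7) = [0, 6, 8, 7, 4, 5, 2, 1, 3]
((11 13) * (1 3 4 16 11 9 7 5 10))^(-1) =(1 10 5 7 9 13 11 16 4 3)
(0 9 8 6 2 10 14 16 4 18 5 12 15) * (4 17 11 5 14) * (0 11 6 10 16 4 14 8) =(0 9)(2 16 17 6)(4 18 8 10 14)(5 12 15 11) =[9, 1, 16, 3, 18, 12, 2, 7, 10, 0, 14, 5, 15, 13, 4, 11, 17, 6, 8]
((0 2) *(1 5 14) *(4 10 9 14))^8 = (1 4 9)(5 10 14) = ((0 2)(1 5 4 10 9 14))^8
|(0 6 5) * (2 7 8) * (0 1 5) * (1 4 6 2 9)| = |(0 2 7 8 9 1 5 4 6)| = 9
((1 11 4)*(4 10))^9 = (1 11 10 4) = ((1 11 10 4))^9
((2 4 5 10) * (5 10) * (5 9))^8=((2 4 10)(5 9))^8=(2 10 4)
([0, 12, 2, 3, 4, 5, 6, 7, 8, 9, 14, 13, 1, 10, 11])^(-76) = (14)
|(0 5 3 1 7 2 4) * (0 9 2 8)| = 6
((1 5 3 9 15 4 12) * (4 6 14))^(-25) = ((1 5 3 9 15 6 14 4 12))^(-25) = (1 3 15 14 12 5 9 6 4)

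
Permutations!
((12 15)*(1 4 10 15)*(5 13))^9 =(1 12 15 10 4)(5 13)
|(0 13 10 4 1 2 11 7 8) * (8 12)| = 10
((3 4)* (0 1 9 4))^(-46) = (0 3 4 9 1)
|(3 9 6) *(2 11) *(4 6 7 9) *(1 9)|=|(1 9 7)(2 11)(3 4 6)|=6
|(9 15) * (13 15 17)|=|(9 17 13 15)|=4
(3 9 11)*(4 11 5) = (3 9 5 4 11) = [0, 1, 2, 9, 11, 4, 6, 7, 8, 5, 10, 3]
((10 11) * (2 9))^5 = ((2 9)(10 11))^5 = (2 9)(10 11)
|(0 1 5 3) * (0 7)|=5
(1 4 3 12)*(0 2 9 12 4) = (0 2 9 12 1)(3 4) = [2, 0, 9, 4, 3, 5, 6, 7, 8, 12, 10, 11, 1]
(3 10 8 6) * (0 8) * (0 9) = [8, 1, 2, 10, 4, 5, 3, 7, 6, 0, 9] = (0 8 6 3 10 9)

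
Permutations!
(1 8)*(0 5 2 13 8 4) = [5, 4, 13, 3, 0, 2, 6, 7, 1, 9, 10, 11, 12, 8] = (0 5 2 13 8 1 4)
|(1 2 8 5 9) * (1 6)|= 6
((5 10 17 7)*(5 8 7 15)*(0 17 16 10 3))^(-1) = ((0 17 15 5 3)(7 8)(10 16))^(-1) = (0 3 5 15 17)(7 8)(10 16)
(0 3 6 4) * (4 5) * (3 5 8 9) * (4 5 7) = (0 7 4)(3 6 8 9) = [7, 1, 2, 6, 0, 5, 8, 4, 9, 3]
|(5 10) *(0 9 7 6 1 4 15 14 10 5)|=|(0 9 7 6 1 4 15 14 10)|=9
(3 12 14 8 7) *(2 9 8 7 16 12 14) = (2 9 8 16 12)(3 14 7) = [0, 1, 9, 14, 4, 5, 6, 3, 16, 8, 10, 11, 2, 13, 7, 15, 12]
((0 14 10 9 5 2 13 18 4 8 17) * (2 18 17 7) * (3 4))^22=((0 14 10 9 5 18 3 4 8 7 2 13 17))^22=(0 7 18 14 2 3 10 13 4 9 17 8 5)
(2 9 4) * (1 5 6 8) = [0, 5, 9, 3, 2, 6, 8, 7, 1, 4] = (1 5 6 8)(2 9 4)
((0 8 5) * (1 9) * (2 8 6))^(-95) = (1 9)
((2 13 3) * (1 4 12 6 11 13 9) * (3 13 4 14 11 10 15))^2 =((1 14 11 4 12 6 10 15 3 2 9))^2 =(1 11 12 10 3 9 14 4 6 15 2)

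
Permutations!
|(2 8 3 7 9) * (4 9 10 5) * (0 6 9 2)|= 21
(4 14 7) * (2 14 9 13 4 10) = [0, 1, 14, 3, 9, 5, 6, 10, 8, 13, 2, 11, 12, 4, 7] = (2 14 7 10)(4 9 13)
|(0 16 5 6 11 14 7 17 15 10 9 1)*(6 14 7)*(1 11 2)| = |(0 16 5 14 6 2 1)(7 17 15 10 9 11)| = 42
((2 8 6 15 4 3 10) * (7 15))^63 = ((2 8 6 7 15 4 3 10))^63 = (2 10 3 4 15 7 6 8)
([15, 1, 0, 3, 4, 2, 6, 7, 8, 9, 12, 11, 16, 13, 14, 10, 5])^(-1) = [2, 1, 5, 3, 4, 16, 6, 7, 8, 9, 15, 11, 10, 13, 14, 0, 12]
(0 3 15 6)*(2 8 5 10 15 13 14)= [3, 1, 8, 13, 4, 10, 0, 7, 5, 9, 15, 11, 12, 14, 2, 6]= (0 3 13 14 2 8 5 10 15 6)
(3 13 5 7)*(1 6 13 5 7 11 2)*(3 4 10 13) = (1 6 3 5 11 2)(4 10 13 7) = [0, 6, 1, 5, 10, 11, 3, 4, 8, 9, 13, 2, 12, 7]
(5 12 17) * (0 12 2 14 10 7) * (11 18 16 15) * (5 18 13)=(0 12 17 18 16 15 11 13 5 2 14 10 7)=[12, 1, 14, 3, 4, 2, 6, 0, 8, 9, 7, 13, 17, 5, 10, 11, 15, 18, 16]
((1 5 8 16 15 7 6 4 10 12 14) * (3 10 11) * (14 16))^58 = ((1 5 8 14)(3 10 12 16 15 7 6 4 11))^58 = (1 8)(3 15 11 16 4 12 6 10 7)(5 14)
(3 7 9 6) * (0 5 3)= [5, 1, 2, 7, 4, 3, 0, 9, 8, 6]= (0 5 3 7 9 6)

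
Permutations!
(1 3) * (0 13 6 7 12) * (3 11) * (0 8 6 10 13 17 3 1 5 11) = (0 17 3 5 11 1)(6 7 12 8)(10 13) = [17, 0, 2, 5, 4, 11, 7, 12, 6, 9, 13, 1, 8, 10, 14, 15, 16, 3]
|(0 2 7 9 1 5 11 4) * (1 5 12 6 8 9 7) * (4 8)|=12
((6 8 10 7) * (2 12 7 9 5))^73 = ((2 12 7 6 8 10 9 5))^73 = (2 12 7 6 8 10 9 5)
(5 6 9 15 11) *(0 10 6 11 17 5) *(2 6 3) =[10, 1, 6, 2, 4, 11, 9, 7, 8, 15, 3, 0, 12, 13, 14, 17, 16, 5] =(0 10 3 2 6 9 15 17 5 11)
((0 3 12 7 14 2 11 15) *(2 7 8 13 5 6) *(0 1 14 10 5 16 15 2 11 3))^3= (1 10 11 12 16 14 5 2 8 15 7 6 3 13)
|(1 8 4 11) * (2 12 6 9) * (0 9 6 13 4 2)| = |(0 9)(1 8 2 12 13 4 11)| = 14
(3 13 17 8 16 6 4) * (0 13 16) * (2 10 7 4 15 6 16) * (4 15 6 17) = [13, 1, 10, 2, 3, 5, 6, 15, 0, 9, 7, 11, 12, 4, 14, 17, 16, 8] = (0 13 4 3 2 10 7 15 17 8)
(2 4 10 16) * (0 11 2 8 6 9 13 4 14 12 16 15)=(0 11 2 14 12 16 8 6 9 13 4 10 15)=[11, 1, 14, 3, 10, 5, 9, 7, 6, 13, 15, 2, 16, 4, 12, 0, 8]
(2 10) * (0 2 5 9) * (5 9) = (0 2 10 9) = [2, 1, 10, 3, 4, 5, 6, 7, 8, 0, 9]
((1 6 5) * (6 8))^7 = ((1 8 6 5))^7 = (1 5 6 8)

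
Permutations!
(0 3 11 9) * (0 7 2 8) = (0 3 11 9 7 2 8) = [3, 1, 8, 11, 4, 5, 6, 2, 0, 7, 10, 9]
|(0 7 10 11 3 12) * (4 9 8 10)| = |(0 7 4 9 8 10 11 3 12)| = 9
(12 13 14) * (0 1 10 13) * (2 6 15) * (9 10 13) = (0 1 13 14 12)(2 6 15)(9 10) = [1, 13, 6, 3, 4, 5, 15, 7, 8, 10, 9, 11, 0, 14, 12, 2]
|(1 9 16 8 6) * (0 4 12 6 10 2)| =|(0 4 12 6 1 9 16 8 10 2)| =10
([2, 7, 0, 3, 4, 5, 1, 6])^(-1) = (0 2)(1 6 7)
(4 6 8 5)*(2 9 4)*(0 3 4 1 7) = (0 3 4 6 8 5 2 9 1 7) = [3, 7, 9, 4, 6, 2, 8, 0, 5, 1]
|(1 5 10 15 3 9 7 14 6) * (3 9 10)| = |(1 5 3 10 15 9 7 14 6)| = 9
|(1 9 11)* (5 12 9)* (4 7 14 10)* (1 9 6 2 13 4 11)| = 12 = |(1 5 12 6 2 13 4 7 14 10 11 9)|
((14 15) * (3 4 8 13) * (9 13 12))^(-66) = (15)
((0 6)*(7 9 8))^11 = (0 6)(7 8 9)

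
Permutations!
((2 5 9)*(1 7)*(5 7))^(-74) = ((1 5 9 2 7))^(-74) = (1 5 9 2 7)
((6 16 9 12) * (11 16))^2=(6 16 12 11 9)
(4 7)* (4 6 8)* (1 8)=(1 8 4 7 6)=[0, 8, 2, 3, 7, 5, 1, 6, 4]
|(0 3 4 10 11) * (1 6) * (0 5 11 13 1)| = 14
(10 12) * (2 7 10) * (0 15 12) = (0 15 12 2 7 10) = [15, 1, 7, 3, 4, 5, 6, 10, 8, 9, 0, 11, 2, 13, 14, 12]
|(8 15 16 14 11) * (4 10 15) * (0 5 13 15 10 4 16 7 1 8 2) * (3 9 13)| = 13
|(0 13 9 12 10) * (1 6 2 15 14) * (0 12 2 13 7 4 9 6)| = 8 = |(0 7 4 9 2 15 14 1)(6 13)(10 12)|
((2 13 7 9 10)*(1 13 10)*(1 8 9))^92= ((1 13 7)(2 10)(8 9))^92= (1 7 13)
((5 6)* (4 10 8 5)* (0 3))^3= (0 3)(4 5 10 6 8)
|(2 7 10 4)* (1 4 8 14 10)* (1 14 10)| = 10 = |(1 4 2 7 14)(8 10)|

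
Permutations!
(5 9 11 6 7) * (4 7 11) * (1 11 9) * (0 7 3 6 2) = (0 7 5 1 11 2)(3 6 9 4) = [7, 11, 0, 6, 3, 1, 9, 5, 8, 4, 10, 2]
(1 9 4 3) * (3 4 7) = [0, 9, 2, 1, 4, 5, 6, 3, 8, 7] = (1 9 7 3)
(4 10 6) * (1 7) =[0, 7, 2, 3, 10, 5, 4, 1, 8, 9, 6] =(1 7)(4 10 6)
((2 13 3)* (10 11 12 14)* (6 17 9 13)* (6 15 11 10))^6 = (2 17 11 13 14)(3 6 15 9 12)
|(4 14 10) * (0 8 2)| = 3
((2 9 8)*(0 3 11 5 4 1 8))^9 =((0 3 11 5 4 1 8 2 9))^9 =(11)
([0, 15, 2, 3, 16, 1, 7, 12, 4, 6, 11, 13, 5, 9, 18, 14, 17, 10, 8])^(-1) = (1 5 12 7 6 9 13 11 10 17 16 4 8 18 14 15)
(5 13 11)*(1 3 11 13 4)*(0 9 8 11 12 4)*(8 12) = (13)(0 9 12 4 1 3 8 11 5) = [9, 3, 2, 8, 1, 0, 6, 7, 11, 12, 10, 5, 4, 13]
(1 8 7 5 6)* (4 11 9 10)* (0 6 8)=(0 6 1)(4 11 9 10)(5 8 7)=[6, 0, 2, 3, 11, 8, 1, 5, 7, 10, 4, 9]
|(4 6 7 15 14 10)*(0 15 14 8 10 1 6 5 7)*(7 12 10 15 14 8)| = 12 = |(0 14 1 6)(4 5 12 10)(7 8 15)|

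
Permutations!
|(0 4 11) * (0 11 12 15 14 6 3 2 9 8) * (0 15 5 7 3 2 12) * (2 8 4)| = |(0 2 9 4)(3 12 5 7)(6 8 15 14)| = 4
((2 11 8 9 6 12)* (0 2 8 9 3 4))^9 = (12)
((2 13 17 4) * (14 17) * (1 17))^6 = (17) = ((1 17 4 2 13 14))^6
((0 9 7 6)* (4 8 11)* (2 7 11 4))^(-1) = (0 6 7 2 11 9)(4 8)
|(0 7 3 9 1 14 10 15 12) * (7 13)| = |(0 13 7 3 9 1 14 10 15 12)| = 10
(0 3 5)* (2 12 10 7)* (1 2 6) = (0 3 5)(1 2 12 10 7 6) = [3, 2, 12, 5, 4, 0, 1, 6, 8, 9, 7, 11, 10]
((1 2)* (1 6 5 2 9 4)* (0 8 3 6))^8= (0 3 5)(1 4 9)(2 8 6)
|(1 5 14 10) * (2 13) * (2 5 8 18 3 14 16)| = |(1 8 18 3 14 10)(2 13 5 16)| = 12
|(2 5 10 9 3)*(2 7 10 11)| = |(2 5 11)(3 7 10 9)| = 12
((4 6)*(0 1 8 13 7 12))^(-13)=(0 12 7 13 8 1)(4 6)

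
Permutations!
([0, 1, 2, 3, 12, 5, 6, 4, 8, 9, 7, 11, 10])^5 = [0, 1, 2, 3, 12, 5, 6, 4, 8, 9, 7, 11, 10]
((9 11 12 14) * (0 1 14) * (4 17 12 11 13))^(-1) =((0 1 14 9 13 4 17 12))^(-1) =(0 12 17 4 13 9 14 1)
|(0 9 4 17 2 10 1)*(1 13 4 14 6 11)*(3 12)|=|(0 9 14 6 11 1)(2 10 13 4 17)(3 12)|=30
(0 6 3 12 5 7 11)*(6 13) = (0 13 6 3 12 5 7 11) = [13, 1, 2, 12, 4, 7, 3, 11, 8, 9, 10, 0, 5, 6]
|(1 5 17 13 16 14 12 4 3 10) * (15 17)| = 11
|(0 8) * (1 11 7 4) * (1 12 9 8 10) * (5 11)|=|(0 10 1 5 11 7 4 12 9 8)|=10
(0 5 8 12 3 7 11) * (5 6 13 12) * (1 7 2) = (0 6 13 12 3 2 1 7 11)(5 8) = [6, 7, 1, 2, 4, 8, 13, 11, 5, 9, 10, 0, 3, 12]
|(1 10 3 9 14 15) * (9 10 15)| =2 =|(1 15)(3 10)(9 14)|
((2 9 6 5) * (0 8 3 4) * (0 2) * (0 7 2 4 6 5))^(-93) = (0 6 3 8)(2 7 5 9)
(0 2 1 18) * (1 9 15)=(0 2 9 15 1 18)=[2, 18, 9, 3, 4, 5, 6, 7, 8, 15, 10, 11, 12, 13, 14, 1, 16, 17, 0]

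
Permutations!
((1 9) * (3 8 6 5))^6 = ((1 9)(3 8 6 5))^6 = (9)(3 6)(5 8)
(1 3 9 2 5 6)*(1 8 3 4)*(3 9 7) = (1 4)(2 5 6 8 9)(3 7) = [0, 4, 5, 7, 1, 6, 8, 3, 9, 2]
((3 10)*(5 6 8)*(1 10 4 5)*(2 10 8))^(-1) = (1 8)(2 6 5 4 3 10)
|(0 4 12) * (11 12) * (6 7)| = |(0 4 11 12)(6 7)| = 4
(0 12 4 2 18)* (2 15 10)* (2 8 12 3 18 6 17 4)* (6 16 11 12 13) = (0 3 18)(2 16 11 12)(4 15 10 8 13 6 17) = [3, 1, 16, 18, 15, 5, 17, 7, 13, 9, 8, 12, 2, 6, 14, 10, 11, 4, 0]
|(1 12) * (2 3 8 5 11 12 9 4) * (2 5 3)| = 6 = |(1 9 4 5 11 12)(3 8)|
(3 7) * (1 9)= (1 9)(3 7)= [0, 9, 2, 7, 4, 5, 6, 3, 8, 1]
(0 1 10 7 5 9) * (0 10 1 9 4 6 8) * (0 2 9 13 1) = [13, 0, 9, 3, 6, 4, 8, 5, 2, 10, 7, 11, 12, 1] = (0 13 1)(2 9 10 7 5 4 6 8)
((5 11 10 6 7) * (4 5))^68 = ((4 5 11 10 6 7))^68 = (4 11 6)(5 10 7)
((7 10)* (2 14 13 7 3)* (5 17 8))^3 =(17)(2 7)(3 13)(10 14)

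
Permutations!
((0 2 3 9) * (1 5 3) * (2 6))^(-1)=(0 9 3 5 1 2 6)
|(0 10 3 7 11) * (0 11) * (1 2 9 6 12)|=|(0 10 3 7)(1 2 9 6 12)|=20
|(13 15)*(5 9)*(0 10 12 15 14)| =|(0 10 12 15 13 14)(5 9)| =6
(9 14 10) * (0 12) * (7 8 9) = [12, 1, 2, 3, 4, 5, 6, 8, 9, 14, 7, 11, 0, 13, 10] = (0 12)(7 8 9 14 10)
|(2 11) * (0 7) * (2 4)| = |(0 7)(2 11 4)| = 6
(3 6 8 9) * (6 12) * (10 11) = (3 12 6 8 9)(10 11) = [0, 1, 2, 12, 4, 5, 8, 7, 9, 3, 11, 10, 6]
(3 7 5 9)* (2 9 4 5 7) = (2 9 3)(4 5) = [0, 1, 9, 2, 5, 4, 6, 7, 8, 3]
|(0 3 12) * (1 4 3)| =5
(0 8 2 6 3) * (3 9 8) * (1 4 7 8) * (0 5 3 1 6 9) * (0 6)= (0 1 4 7 8 2 9)(3 5)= [1, 4, 9, 5, 7, 3, 6, 8, 2, 0]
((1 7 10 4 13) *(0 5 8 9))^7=(0 9 8 5)(1 10 13 7 4)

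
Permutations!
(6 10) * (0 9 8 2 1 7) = [9, 7, 1, 3, 4, 5, 10, 0, 2, 8, 6] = (0 9 8 2 1 7)(6 10)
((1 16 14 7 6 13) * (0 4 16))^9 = (0 4 16 14 7 6 13 1)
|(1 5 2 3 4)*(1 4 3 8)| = |(1 5 2 8)| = 4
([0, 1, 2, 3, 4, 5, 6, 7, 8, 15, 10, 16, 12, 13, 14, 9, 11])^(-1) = [0, 1, 2, 3, 4, 5, 6, 7, 8, 15, 10, 16, 12, 13, 14, 9, 11]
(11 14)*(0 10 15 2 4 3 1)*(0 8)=(0 10 15 2 4 3 1 8)(11 14)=[10, 8, 4, 1, 3, 5, 6, 7, 0, 9, 15, 14, 12, 13, 11, 2]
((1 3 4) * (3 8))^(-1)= ((1 8 3 4))^(-1)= (1 4 3 8)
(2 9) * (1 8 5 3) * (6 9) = (1 8 5 3)(2 6 9) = [0, 8, 6, 1, 4, 3, 9, 7, 5, 2]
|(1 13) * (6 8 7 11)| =4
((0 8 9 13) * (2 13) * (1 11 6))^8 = ((0 8 9 2 13)(1 11 6))^8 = (0 2 8 13 9)(1 6 11)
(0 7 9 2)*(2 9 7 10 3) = [10, 1, 0, 2, 4, 5, 6, 7, 8, 9, 3] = (0 10 3 2)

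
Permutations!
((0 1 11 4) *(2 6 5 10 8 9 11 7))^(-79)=((0 1 7 2 6 5 10 8 9 11 4))^(-79)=(0 11 8 5 2 1 4 9 10 6 7)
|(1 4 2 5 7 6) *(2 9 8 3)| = 9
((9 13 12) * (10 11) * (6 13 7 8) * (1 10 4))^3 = (1 4 11 10)(6 9)(7 13)(8 12)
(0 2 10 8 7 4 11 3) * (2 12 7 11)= [12, 1, 10, 0, 2, 5, 6, 4, 11, 9, 8, 3, 7]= (0 12 7 4 2 10 8 11 3)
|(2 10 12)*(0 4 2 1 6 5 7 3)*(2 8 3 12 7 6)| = 20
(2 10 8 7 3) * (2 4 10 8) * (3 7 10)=(2 8 10)(3 4)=[0, 1, 8, 4, 3, 5, 6, 7, 10, 9, 2]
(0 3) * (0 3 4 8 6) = [4, 1, 2, 3, 8, 5, 0, 7, 6] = (0 4 8 6)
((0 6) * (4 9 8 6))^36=(0 4 9 8 6)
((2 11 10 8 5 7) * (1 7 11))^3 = (5 8 10 11)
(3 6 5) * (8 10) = (3 6 5)(8 10) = [0, 1, 2, 6, 4, 3, 5, 7, 10, 9, 8]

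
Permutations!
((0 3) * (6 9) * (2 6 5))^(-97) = (0 3)(2 5 9 6) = ((0 3)(2 6 9 5))^(-97)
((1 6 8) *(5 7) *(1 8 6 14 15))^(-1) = ((1 14 15)(5 7))^(-1) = (1 15 14)(5 7)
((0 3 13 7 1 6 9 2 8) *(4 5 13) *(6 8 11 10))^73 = (0 3 4 5 13 7 1 8)(2 6 11 9 10)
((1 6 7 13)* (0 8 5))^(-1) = (0 5 8)(1 13 7 6)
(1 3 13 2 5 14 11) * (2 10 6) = [0, 3, 5, 13, 4, 14, 2, 7, 8, 9, 6, 1, 12, 10, 11] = (1 3 13 10 6 2 5 14 11)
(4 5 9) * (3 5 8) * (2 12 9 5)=[0, 1, 12, 2, 8, 5, 6, 7, 3, 4, 10, 11, 9]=(2 12 9 4 8 3)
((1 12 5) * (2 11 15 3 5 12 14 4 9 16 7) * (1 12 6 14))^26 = (2 15 5 6 4 16)(3 12 14 9 7 11)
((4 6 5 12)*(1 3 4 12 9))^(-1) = (12)(1 9 5 6 4 3)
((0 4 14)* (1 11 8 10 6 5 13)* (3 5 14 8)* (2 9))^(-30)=((0 4 8 10 6 14)(1 11 3 5 13)(2 9))^(-30)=(14)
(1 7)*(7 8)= (1 8 7)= [0, 8, 2, 3, 4, 5, 6, 1, 7]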